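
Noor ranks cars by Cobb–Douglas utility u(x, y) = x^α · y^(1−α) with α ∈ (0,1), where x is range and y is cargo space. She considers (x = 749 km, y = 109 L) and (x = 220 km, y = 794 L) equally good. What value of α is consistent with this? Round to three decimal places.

The Cobb–Douglas utilities coincide, so 749^α·109^(1−α) = 220^α·794^(1−α).
Rearrange to (749/220)^α = (794/109)^(1−α) and take logs: α·1.225111 = (1−α)·1.985736.
Thus α·(3.210847) = 1.985736, so α = 1.985736/3.210847 ≈ 0.618.

α ≈ 0.618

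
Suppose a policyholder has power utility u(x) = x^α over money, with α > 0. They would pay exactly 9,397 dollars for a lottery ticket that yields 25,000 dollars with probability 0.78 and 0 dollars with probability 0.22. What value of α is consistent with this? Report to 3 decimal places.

α ≈ 0.254

EU(lottery) = 0.78·25000^α + 0.22·0 = 0.78·25000^α.
Setting u(9397) equal to that: 9397^α = 0.78·25000^α ⇒ (9397/25000)^α = 0.78.
Take logs: α = ln 0.78 / ln(9397/25000) ≈ 0.25392.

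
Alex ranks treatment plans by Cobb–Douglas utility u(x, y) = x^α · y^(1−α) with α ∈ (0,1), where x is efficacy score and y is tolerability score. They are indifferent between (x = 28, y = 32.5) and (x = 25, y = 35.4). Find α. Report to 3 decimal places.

α ≈ 0.430

Indifference: 28^α · 32.5^(1−α) = 25^α · 35.4^(1−α).
(28/25)^α = (35.4/32.5)^(1−α); take logs: α·ln(28/25) = (1−α)·ln(35.4/32.5), i.e. α·0.113329 = (1−α)·0.085472.
With A = 0.113329 and B = 0.085472: α·A = (1−α)·B, so α = B/(A+B) = 0.085472/0.198801 ≈ 0.430.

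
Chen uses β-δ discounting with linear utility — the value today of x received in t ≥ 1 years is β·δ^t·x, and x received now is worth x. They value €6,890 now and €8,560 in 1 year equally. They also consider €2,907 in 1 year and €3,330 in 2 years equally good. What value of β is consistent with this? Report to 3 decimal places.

Both payoffs in the second observation are in the future, so β drops out: δ^1·2907 = δ^2·3330 ⇒ δ = 2907/3330 = 0.87297.
The first indifference: 6890 = β·δ·8560, so β = 6890/(δ·8560) = 6890/(0.87297·8560) ≈ 0.922.

β ≈ 0.922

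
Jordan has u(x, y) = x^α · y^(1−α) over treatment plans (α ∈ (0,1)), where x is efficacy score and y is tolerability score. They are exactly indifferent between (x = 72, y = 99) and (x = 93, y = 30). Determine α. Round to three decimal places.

α ≈ 0.823

Set the two utilities equal: 72^α·99^(1−α) = 93^α·30^(1−α).
Taking logs: α·ln 72 + (1−α)·ln 99 = α·ln 93 + (1−α)·ln 30, i.e. α·-0.255933 = (1−α)·-1.193922.
With A = -0.255933 and B = -1.193922: α·A = (1−α)·B, so α = B/(A+B) = -1.193922/-1.449855 ≈ 0.823.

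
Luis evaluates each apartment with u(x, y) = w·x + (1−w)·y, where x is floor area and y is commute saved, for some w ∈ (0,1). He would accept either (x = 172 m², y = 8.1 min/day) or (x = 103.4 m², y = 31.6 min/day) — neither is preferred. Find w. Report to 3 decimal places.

Equating utilities: w·172 + (1−w)·8.1 = w·103.4 + (1−w)·31.6.
Collecting terms: w·68.6 = (1−w)·23.5.
Hence w = 23.5/(68.6+23.5) = 23.5/92.1 = 0.255.

w = 0.255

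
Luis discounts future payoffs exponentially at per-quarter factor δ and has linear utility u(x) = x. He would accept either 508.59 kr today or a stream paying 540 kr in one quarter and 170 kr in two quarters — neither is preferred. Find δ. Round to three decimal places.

Present value of the stream is 540·δ + 170·δ². Indifference gives 540δ + 170δ² = 508.59.
Rearranged: 170δ² + 540δ − 508.59 = 0.
δ = (−540 + √(540² + 4·170·508.59)) / (2·170) = (−540 + √637441.20) / 340 ≈ 0.760.

δ ≈ 0.760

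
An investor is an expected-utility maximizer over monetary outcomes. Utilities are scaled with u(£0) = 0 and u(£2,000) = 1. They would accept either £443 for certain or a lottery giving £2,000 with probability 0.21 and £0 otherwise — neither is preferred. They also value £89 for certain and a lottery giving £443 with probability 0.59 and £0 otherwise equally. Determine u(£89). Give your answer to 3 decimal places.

0.124

From the first indifference, u(£443) = 0.21·u(£2,000) + 0.79·u(£0) = 0.21·1 + 0.79·0 = 0.21.
Then u(£89) = 0.59·u(£443) + 0.41·u(£0) = 0.59·0.21 + 0.41·0.00 = 0.1239.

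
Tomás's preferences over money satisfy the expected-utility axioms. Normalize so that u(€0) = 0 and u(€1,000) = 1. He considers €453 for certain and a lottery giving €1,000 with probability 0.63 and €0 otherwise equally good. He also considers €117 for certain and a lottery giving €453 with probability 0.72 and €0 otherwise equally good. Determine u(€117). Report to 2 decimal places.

0.45

From the first indifference, u(€453) = 0.63·u(€1,000) + 0.37·u(€0) = 0.63·1 + 0.37·0 = 0.63.
Chaining: u(€117) = 0.72·0.63 + 0.28·0.00 = 0.4536.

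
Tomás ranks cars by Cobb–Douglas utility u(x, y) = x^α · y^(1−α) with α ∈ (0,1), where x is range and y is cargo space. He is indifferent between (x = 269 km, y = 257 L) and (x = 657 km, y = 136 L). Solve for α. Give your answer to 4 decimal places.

Set the two utilities equal: 269^α·257^(1−α) = 657^α·136^(1−α).
Taking logs: α·ln 269 + (1−α)·ln 257 = α·ln 657 + (1−α)·ln 136, i.e. α·-0.8929726 = (1−α)·-0.6364212.
With A = -0.8929726 and B = -0.6364212: α·A = (1−α)·B, so α = B/(A+B) = -0.6364212/-1.5293938 ≈ 0.4161.

α ≈ 0.4161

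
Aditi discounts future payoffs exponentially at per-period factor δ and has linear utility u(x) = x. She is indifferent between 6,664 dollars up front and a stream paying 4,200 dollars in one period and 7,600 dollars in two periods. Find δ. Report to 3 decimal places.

The stream is worth 4200δ + 7600δ² today, so 4200δ + 7600δ² = 6664.
That is, 7600δ² + 4200δ − 6664 = 0, a quadratic in δ.
δ = (−4200 + √(4200² + 4·7600·6664)) / (2·7600) = (−4200 + √220225600.00) / 15200 ≈ 0.700.

δ ≈ 0.700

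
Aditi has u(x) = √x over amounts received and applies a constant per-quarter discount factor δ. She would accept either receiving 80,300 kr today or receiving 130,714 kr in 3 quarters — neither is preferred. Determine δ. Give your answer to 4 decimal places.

δ ≈ 0.9220

The payoff in 3 quarters is discounted by δ^3, so u(80300) = δ^3·u(130714) and δ^3 = u(80300)/u(130714).
Since u(x) = √x, δ^3 = √(80300/130714) = 0.78378.
So δ = 0.78378^(1/3) ≈ 0.9220.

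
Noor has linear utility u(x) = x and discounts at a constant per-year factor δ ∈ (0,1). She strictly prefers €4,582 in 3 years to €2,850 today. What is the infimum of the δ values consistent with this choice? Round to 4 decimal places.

δ > 0.8536

Under u(x) = x this choice says 2850 < δ^3·4582.
Dividing by 4582: δ^3 > 0.62200. Both sides are positive, so the cube root keeps the direction.
δ > (2850/4582)^(1/3) ≈ 0.8536.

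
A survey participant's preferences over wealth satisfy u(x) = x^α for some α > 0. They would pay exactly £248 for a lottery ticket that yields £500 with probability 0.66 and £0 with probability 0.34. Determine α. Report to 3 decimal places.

Since u(0) = 0, the lottery's EU is 0.66·500^α.
Equating: 248^α = 0.66·500^α, i.e. 0.4960^α = 0.66.
Take logs: α = ln 0.66 / ln(248/500) ≈ 0.59260.

α ≈ 0.593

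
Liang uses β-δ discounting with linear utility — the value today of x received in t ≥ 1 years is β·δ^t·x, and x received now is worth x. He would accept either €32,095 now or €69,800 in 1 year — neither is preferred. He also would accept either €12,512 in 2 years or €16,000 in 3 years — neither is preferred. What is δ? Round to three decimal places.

The second indifference involves only future payoffs, so β cancels: β·δ^2·12512 = β·δ^3·16000, giving δ = 12512/16000 = 0.78200.

δ ≈ 0.782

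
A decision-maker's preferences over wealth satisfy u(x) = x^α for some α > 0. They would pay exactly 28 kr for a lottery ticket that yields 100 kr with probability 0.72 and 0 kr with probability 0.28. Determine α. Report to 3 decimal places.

EU(lottery) = 0.72·100^α + 0.28·0 = 0.72·100^α.
Setting u(28) equal to that: 28^α = 0.72·100^α ⇒ (28/100)^α = 0.72.
α = ln(0.72) / ln(28/100) = -0.328504/-1.272966 ≈ 0.258.

α ≈ 0.258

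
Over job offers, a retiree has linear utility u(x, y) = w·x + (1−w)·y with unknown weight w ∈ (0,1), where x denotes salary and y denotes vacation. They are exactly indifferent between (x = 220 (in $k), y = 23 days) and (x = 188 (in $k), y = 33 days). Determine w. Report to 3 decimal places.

Equating utilities: w·220 + (1−w)·23 = w·188 + (1−w)·33.
Rearranging, 32·w − 10·(1−w) = 0.
So w/(1−w) = 10/32 = 0.3125, giving w = 10/(32+10) = 0.238.

w = 0.238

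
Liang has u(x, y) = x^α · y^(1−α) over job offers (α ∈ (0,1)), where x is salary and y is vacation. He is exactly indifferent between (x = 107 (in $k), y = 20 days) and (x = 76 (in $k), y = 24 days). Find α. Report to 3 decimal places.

α ≈ 0.348

Indifference: 107^α · 20^(1−α) = 76^α · 24^(1−α).
Taking logs: α·ln 107 + (1−α)·ln 20 = α·ln 76 + (1−α)·ln 24, i.e. α·0.342095 = (1−α)·0.182322.
With A = 0.342095 and B = 0.182322: α·A = (1−α)·B, so α = B/(A+B) = 0.182322/0.524417 ≈ 0.348.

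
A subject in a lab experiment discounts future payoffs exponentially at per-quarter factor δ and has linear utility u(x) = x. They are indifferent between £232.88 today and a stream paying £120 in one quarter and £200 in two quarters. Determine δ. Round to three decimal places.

Equating present values: 232.88 = 120δ + 200δ².
Rearranged: 200δ² + 120δ − 232.88 = 0.
δ = (−120 + √(120² + 4·200·232.88)) / (2·200) = (−120 + √200704.00) / 400 ≈ 0.820.

δ ≈ 0.820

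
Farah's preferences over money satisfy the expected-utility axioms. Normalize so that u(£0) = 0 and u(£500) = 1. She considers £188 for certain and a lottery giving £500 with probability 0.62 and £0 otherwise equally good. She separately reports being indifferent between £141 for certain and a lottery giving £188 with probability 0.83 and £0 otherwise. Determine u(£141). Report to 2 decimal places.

0.51

From the first indifference, u(£188) = 0.62·u(£500) + 0.38·u(£0) = 0.62·1 + 0.38·0 = 0.62.
Then u(£141) = 0.83·u(£188) + 0.17·u(£0) = 0.83·0.62 + 0.17·0.00 = 0.5146.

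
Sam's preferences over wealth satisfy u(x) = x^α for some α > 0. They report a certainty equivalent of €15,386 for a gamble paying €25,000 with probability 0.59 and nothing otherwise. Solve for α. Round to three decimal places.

The lottery's expected utility is 0.59·u(25000) + 0.41·u(0) = 0.59·25000^α (since u(0) = 0 for α > 0).
Equating: 15386^α = 0.59·25000^α, i.e. 0.6154^α = 0.59.
α = ln(0.59) / ln(15386/25000) = -0.527633/-0.485418 ≈ 1.087.

α ≈ 1.087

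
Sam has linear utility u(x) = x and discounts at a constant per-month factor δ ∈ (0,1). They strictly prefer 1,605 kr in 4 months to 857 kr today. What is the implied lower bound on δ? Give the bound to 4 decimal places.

δ > 0.8548

The preference means 857 < δ^4·1605.
Dividing by 1605: δ^4 > 0.53396. Both sides are positive, so the 4th root keeps the direction.
δ > 0.53396^(1/4) = 0.8548.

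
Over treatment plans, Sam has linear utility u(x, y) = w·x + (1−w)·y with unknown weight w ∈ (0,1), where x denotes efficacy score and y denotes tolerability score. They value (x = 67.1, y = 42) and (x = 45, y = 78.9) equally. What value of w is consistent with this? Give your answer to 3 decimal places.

Equating utilities: w·67.1 + (1−w)·42 = w·45 + (1−w)·78.9.
w·(67.1−45) = (1−w)·(78.9−42), i.e. w·22.1 = (1−w)·36.9.
The marginal rate of substitution is 36.9/22.1, so w = 36.9/(22.1+36.9) = 0.625.

w = 0.625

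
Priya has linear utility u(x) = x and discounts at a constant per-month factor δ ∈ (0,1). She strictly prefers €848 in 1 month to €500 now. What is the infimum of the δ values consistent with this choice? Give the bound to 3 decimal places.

Comparing present values: 500 < δ·848.
Dividing through by 848 gives δ > 0.58962.

δ > 0.590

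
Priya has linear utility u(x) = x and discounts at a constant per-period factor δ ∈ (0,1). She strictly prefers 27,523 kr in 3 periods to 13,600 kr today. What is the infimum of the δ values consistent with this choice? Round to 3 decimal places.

Comparing present values: 13600 < δ^3·27523.
Hence δ^3 > 13600/27523 = 0.49413, and x ↦ x^(1/3) is increasing on (0,∞).
δ > (13600/27523)^(1/3) ≈ 0.791.

δ > 0.791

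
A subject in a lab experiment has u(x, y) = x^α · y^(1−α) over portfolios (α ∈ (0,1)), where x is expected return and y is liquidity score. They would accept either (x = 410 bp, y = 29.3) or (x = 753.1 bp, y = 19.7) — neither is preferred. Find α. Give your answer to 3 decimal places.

The Cobb–Douglas utilities coincide, so 410^α·29.3^(1−α) = 753.1^α·19.7^(1−α).
Rearrange to (410/753.1)^α = (19.7/29.3)^(1−α) and take logs: α·-0.608041 = (1−α)·-0.396969.
With A = -0.608041 and B = -0.396969: α·A = (1−α)·B, so α = B/(A+B) = -0.396969/-1.005010 ≈ 0.395.

α ≈ 0.395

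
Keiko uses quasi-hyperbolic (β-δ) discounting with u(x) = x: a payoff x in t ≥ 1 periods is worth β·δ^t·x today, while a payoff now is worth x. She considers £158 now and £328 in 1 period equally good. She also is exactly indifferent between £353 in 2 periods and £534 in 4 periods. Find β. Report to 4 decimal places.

β ≈ 0.5925

The second indifference involves only future payoffs, so β cancels: β·δ^2·353 = β·δ^4·534, giving δ^2 = 353/534 = 0.66105, so δ = 0.81305.
The first indifference: 158 = β·δ·328, so β = 158/(δ·328) = 158/(0.81305·328) ≈ 0.5925.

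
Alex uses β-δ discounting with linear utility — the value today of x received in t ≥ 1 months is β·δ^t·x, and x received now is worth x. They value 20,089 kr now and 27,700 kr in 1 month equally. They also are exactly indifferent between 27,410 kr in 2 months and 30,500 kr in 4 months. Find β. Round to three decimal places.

The second indifference involves only future payoffs, so β cancels: β·δ^2·27410 = β·δ^4·30500, giving δ^2 = 27410/30500 = 0.89869, so δ = 0.94799.
The first indifference: 20089 = β·δ·27700, so β = 20089/(δ·27700) = 20089/(0.94799·27700) ≈ 0.765.

β ≈ 0.765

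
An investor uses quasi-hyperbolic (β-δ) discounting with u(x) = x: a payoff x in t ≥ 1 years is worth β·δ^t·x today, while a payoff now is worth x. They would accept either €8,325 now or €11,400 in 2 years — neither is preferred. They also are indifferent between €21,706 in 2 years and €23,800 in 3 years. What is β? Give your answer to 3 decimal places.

β ≈ 0.878

From the later pair, β·δ^2·21706 = β·δ^3·23800; dividing through, δ = 21706/23800 = 0.91202.
Substituting δ into 8325 = β·δ^2·11400: β = 8325/(9482.231) ≈ 0.878.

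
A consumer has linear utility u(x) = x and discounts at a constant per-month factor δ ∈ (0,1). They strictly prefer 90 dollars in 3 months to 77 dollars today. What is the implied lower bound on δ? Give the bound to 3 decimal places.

δ > 0.949

Comparing present values: 77 < δ^3·90.
Hence δ^3 > 77/90 = 0.85556, and x ↦ x^(1/3) is increasing on (0,∞).
δ > (77/90)^(1/3) ≈ 0.949.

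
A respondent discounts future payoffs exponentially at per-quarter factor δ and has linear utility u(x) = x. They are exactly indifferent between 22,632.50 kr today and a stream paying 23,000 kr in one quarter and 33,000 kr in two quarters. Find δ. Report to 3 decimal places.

δ ≈ 0.550

Present value of the stream is 23000·δ + 33000·δ². Indifference gives 23000δ + 33000δ² = 22632.50.
That is, 33000δ² + 23000δ − 22632.50 = 0, a quadratic in δ.
δ = (−23000 + √(23000² + 4·33000·22632.50)) / (2·33000) = (−23000 + √3516490000.00) / 66000 ≈ 0.550.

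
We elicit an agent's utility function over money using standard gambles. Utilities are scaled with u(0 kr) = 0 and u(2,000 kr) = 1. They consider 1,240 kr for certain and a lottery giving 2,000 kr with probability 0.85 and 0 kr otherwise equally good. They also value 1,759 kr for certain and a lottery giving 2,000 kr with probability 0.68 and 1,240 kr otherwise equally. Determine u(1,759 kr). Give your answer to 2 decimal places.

0.95

From the first indifference, u(1,240 kr) = 0.85·u(2,000 kr) + 0.15·u(0 kr) = 0.85·1 + 0.15·0 = 0.85.
Chaining: u(1,759 kr) = 0.68·1.00 + 0.32·0.85 = 0.9520.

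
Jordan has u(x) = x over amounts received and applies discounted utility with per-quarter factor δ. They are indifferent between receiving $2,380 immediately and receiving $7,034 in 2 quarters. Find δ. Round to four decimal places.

δ ≈ 0.5817

The payoff in 2 quarters is discounted by δ^2, so u(2380) = δ^2·u(7034) and δ^2 = u(2380)/u(7034).
With u(x) = x: δ^2 = 2380/7034 = 0.33836.
So δ = 0.33836^(1/2) ≈ 0.5817.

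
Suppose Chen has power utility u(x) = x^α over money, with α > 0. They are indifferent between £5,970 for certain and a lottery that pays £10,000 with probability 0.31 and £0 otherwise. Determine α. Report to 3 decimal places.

α ≈ 2.270

The lottery's expected utility is 0.31·u(10000) + 0.69·u(0) = 0.31·10000^α (since u(0) = 0 for α > 0).
Indifference: 5970^α = 0.31·10000^α, so (5970/10000)^α = 0.31.
Take logs: α = ln 0.31 / ln(5970/10000) ≈ 2.27045.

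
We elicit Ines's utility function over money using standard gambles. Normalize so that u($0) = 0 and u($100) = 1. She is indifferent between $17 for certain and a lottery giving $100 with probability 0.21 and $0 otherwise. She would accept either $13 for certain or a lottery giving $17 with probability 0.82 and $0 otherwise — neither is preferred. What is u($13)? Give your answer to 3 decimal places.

The first gamble pins u($17): it must equal 0.21·1 + 0.79·0 = 0.21.
Then u($13) = 0.82·u($17) + 0.18·u($0) = 0.82·0.21 + 0.18·0.00 = 0.1722.

0.172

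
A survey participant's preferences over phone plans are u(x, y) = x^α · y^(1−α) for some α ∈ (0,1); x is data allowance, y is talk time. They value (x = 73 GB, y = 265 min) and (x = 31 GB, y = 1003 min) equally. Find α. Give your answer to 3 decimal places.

α ≈ 0.608

Indifference: 73^α · 265^(1−α) = 31^α · 1003^(1−α).
Taking logs: α·ln 73 + (1−α)·ln 265 = α·ln 31 + (1−α)·ln 1003, i.e. α·0.856472 = (1−α)·1.331021.
Thus α·(2.187493) = 1.331021, so α = 1.331021/2.187493 ≈ 0.608.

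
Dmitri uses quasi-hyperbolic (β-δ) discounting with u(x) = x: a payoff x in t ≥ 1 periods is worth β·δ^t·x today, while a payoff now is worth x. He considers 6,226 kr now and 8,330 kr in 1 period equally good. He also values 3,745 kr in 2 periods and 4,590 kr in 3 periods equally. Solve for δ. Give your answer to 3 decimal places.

From the later pair, β·δ^2·3745 = β·δ^3·4590; dividing through, δ = 3745/4590 = 0.81590.

δ ≈ 0.816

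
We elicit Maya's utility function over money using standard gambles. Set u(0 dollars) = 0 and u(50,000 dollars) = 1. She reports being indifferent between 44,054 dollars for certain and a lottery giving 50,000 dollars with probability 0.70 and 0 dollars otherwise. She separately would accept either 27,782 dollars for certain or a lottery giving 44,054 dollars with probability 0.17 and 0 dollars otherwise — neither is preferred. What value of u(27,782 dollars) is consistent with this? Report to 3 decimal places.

0.119

First, u(44,054 dollars) = 0.70·u(50,000 dollars) + 0.30·u(0 dollars) = 0.70.
The second indifference gives u(27,782 dollars) = 0.17·u(44,054 dollars) + 0.83·u(0 dollars) = 0.17·0.70 + 0.83·0.00 = 0.1190.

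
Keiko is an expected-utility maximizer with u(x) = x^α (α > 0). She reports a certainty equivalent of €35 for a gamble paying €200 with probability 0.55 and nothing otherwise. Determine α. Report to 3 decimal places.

Since u(0) = 0, the lottery's EU is 0.55·200^α.
Equating: 35^α = 0.55·200^α, i.e. 0.1750^α = 0.55.
Take logs: α = ln 0.55 / ln(35/200) ≈ 0.34300.

α ≈ 0.343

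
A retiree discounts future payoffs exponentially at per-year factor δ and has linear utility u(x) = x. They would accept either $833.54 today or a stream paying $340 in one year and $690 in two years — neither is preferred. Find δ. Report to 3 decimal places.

The stream is worth 340δ + 690δ² today, so 340δ + 690δ² = 833.54.
Rearranged: 690δ² + 340δ − 833.54 = 0.
By the quadratic formula (taking the positive root), δ = (−340 + √2416170.40) / 1380 ≈ 0.880.

δ ≈ 0.880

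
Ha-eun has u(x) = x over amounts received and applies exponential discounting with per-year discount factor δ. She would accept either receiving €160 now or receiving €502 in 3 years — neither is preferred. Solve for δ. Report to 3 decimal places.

Indifference means u(160) = δ^3 · u(502), so δ^3 = u(160)/u(502).
With u(x) = x: δ^3 = 160/502 = 0.31873.
Hence δ = (0.31873)^(1/3) = 0.68308.

δ ≈ 0.683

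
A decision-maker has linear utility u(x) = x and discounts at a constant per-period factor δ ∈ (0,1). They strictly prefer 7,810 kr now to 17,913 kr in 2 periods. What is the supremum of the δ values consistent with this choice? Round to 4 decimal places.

δ < 0.6603

Comparing present values: 7810 > δ^2·17913.
Dividing by 17913: δ^2 < 0.43600. Both sides are positive, so the square root keeps the direction.
δ < 0.43600^(1/2) = 0.6603.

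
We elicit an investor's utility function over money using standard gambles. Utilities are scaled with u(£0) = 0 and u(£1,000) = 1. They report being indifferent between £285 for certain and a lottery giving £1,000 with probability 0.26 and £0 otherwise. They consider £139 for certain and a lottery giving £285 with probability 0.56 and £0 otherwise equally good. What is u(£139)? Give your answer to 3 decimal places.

From the first indifference, u(£285) = 0.26·u(£1,000) + 0.74·u(£0) = 0.26·1 + 0.74·0 = 0.26.
The second indifference gives u(£139) = 0.56·u(£285) + 0.44·u(£0) = 0.56·0.26 + 0.44·0.00 = 0.1456.

0.146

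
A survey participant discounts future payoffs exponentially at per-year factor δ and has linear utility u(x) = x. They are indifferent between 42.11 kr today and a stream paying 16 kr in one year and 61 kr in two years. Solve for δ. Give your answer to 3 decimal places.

δ ≈ 0.710

The stream is worth 16δ + 61δ² today, so 16δ + 61δ² = 42.11.
So 61δ² + 16δ − 42.11 = 0.
δ = (−16 + √(16² + 4·61·42.11)) / (2·61) = (−16 + √10530.84) / 122 ≈ 0.710.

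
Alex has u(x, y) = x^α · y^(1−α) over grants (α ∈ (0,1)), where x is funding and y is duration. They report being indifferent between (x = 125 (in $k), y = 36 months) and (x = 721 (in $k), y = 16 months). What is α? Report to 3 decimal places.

α ≈ 0.316

Indifference: 125^α · 36^(1−α) = 721^α · 16^(1−α).
Taking logs: α·ln 125 + (1−α)·ln 36 = α·ln 721 + (1−α)·ln 16, i.e. α·-1.752325 = (1−α)·-0.810930.
Thus α·(-2.563255) = -0.810930, so α = -0.810930/-2.563255 ≈ 0.316.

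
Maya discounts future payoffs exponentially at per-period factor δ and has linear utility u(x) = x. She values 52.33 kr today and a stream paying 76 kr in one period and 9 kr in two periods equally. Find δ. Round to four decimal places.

δ ≈ 0.6400

The stream is worth 76δ + 9δ² today, so 76δ + 9δ² = 52.33.
That is, 9δ² + 76δ − 52.33 = 0, a quadratic in δ.
δ = (−76 + √(76² + 4·9·52.33)) / (2·9) = (−76 + √7659.88) / 18 ≈ 0.6400.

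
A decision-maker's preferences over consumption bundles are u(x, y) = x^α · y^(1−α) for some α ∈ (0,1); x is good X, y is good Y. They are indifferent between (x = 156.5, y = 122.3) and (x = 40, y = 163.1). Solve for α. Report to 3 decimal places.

The Cobb–Douglas utilities coincide, so 156.5^α·122.3^(1−α) = 40^α·163.1^(1−α).
Taking logs: α·ln 156.5 + (1−α)·ln 122.3 = α·ln 40 + (1−α)·ln 163.1, i.e. α·1.364177 = (1−α)·0.287886.
With A = 1.364177 and B = 0.287886: α·A = (1−α)·B, so α = B/(A+B) = 0.287886/1.652063 ≈ 0.174.

α ≈ 0.174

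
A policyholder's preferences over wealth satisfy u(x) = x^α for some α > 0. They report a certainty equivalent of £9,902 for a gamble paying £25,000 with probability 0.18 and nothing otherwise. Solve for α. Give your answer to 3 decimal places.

α ≈ 1.852

The lottery's expected utility is 0.18·u(25000) + 0.82·u(0) = 0.18·25000^α (since u(0) = 0 for α > 0).
Setting u(9902) equal to that: 9902^α = 0.18·25000^α ⇒ (9902/25000)^α = 0.18.
Take logs: α = ln 0.18 / ln(9902/25000) ≈ 1.85156.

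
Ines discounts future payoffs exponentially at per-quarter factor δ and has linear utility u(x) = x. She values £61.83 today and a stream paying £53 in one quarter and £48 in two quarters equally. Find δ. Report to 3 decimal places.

Present value of the stream is 53·δ + 48·δ². Indifference gives 53δ + 48δ² = 61.83.
So 48δ² + 53δ − 61.83 = 0.
By the quadratic formula (taking the positive root), δ = (−53 + √14680.36) / 96 ≈ 0.710.

δ ≈ 0.710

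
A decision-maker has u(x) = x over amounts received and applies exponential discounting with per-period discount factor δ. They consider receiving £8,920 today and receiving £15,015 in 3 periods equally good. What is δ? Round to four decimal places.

δ ≈ 0.8406

The payoff in 3 periods is discounted by δ^3, so u(8920) = δ^3·u(15015) and δ^3 = u(8920)/u(15015).
With u(x) = x: δ^3 = 8920/15015 = 0.59407.
Taking the cube root: δ = 0.59407^(1/3) ≈ 0.8406.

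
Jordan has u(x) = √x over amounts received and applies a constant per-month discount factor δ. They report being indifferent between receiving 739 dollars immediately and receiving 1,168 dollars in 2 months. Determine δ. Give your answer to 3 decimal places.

δ ≈ 0.892

Indifference means u(739) = δ^2 · u(1168), so δ^2 = u(739)/u(1168).
With u(x) = √x: δ^2 = √739/√1168 = √(739/1168) = 0.79543.
So δ = 0.79543^(1/2) ≈ 0.892.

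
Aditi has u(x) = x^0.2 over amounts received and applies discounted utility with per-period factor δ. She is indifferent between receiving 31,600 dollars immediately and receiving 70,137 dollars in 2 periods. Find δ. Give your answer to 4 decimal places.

δ ≈ 0.9234

The payoff in 2 periods is discounted by δ^2, so u(31600) = δ^2·u(70137) and δ^2 = u(31600)/u(70137).
Since u(x) = x^0.2, δ^2 = (31600/70137)^0.2 = 0.45055^0.2 = 0.85261.
Taking the square root: δ = 0.85261^(1/2) ≈ 0.9234.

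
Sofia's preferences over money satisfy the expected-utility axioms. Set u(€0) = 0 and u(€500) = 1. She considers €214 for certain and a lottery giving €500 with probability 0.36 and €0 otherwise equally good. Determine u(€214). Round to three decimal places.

The indifference gives u(€214) = 0.36·u(€500) + 0.64·u(€0) = 0.36·1 + 0.64·0 = 0.36.

0.360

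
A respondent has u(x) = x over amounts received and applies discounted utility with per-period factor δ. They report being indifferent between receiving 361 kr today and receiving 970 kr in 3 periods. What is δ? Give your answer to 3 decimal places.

δ ≈ 0.719

Equating discounted utilities: u(361) = δ^3·u(970) ⇒ δ^3 = u(361)/u(970).
With u(x) = x: δ^3 = 361/970 = 0.37216.
So δ = 0.37216^(1/3) ≈ 0.719.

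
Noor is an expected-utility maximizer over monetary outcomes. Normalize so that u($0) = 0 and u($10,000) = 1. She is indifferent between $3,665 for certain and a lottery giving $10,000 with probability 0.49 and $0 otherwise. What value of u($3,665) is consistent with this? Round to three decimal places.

0.490

The indifference gives u($3,665) = 0.49·u($10,000) + 0.51·u($0) = 0.49·1 + 0.51·0 = 0.49.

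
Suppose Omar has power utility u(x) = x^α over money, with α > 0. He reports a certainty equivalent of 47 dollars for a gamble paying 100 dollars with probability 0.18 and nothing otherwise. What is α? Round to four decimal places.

EU(lottery) = 0.18·100^α + 0.82·0 = 0.18·100^α.
Equating: 47^α = 0.18·100^α, i.e. 0.4700^α = 0.18.
α = ln(0.18) / ln(47/100) = -1.7147984/-0.7550226 ≈ 2.2712.

α ≈ 2.2712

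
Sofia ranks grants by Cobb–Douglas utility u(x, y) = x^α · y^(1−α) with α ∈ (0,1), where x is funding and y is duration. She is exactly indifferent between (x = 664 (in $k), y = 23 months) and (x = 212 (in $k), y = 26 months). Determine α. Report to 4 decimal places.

The Cobb–Douglas utilities coincide, so 664^α·23^(1−α) = 212^α·26^(1−α).
Rearrange to (664/212)^α = (26/23)^(1−α) and take logs: α·1.1416959 = (1−α)·0.1226023.
So α/(1−α) = (0.1226023)/(1.1416959) = 0.1073861, and α = 0.1073861/1.1073861 ≈ 0.0970.

α ≈ 0.0970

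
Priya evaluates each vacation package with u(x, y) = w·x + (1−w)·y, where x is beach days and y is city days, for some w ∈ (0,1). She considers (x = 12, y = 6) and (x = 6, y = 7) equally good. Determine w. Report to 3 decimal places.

w = 0.143

u(12,6) = u(6,7) means w·12 + (1−w)·6 = w·6 + (1−w)·7.
w·(12−6) = (1−w)·(7−6), i.e. w·6 = (1−w)·1.
The marginal rate of substitution is 1/6, so w = 1/(6+1) = 0.143.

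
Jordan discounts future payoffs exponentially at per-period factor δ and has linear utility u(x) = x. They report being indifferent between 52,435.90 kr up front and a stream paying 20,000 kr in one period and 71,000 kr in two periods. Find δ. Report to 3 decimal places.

Present value of the stream is 20000·δ + 71000·δ². Indifference gives 20000δ + 71000δ² = 52435.90.
Rearranged: 71000δ² + 20000δ − 52435.90 = 0.
By the quadratic formula (taking the positive root), δ = (−20000 + √15291795600.00) / 142000 ≈ 0.730.

δ ≈ 0.730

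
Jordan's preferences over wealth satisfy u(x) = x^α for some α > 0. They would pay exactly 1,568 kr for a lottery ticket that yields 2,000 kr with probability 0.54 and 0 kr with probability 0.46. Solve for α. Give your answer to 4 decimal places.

α ≈ 2.5321

EU(lottery) = 0.54·2000^α + 0.46·0 = 0.54·2000^α.
Equating: 1568^α = 0.54·2000^α, i.e. 0.7840^α = 0.54.
α = ln(0.54) / ln(1568/2000) = -0.6161861/-0.2433463 ≈ 2.5321.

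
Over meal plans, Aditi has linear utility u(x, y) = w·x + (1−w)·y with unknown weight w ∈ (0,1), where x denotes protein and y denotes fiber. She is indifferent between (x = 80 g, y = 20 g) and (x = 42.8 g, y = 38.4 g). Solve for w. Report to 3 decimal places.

u(80,20) = u(42.8,38.4) means w·80 + (1−w)·20 = w·42.8 + (1−w)·38.4.
Rearranging, 37.2·w − 18.4·(1−w) = 0.
So w/(1−w) = 18.4/37.2 = 0.4946, giving w = 18.4/(37.2+18.4) = 0.331.

w = 0.331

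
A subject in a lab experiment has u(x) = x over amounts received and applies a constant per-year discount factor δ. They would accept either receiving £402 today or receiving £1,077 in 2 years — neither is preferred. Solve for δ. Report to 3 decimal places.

δ ≈ 0.611

Equating discounted utilities: u(402) = δ^2·u(1077) ⇒ δ^2 = u(402)/u(1077).
With u(x) = x: δ^2 = 402/1077 = 0.37326.
So δ = 0.37326^(1/2) ≈ 0.611.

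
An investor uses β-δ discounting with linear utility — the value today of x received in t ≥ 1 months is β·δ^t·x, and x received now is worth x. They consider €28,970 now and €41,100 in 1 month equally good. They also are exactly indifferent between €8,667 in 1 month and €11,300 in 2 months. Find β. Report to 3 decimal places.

From the later pair, β·δ^1·8667 = β·δ^2·11300; dividing through, δ = 8667/11300 = 0.76699.
Substituting δ into 28970 = β·δ·41100: β = 28970/(31523.336) ≈ 0.919.

β ≈ 0.919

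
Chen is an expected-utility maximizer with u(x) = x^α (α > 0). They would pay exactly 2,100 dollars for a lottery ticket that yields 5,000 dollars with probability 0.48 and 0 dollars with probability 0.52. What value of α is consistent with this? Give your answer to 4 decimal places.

EU(lottery) = 0.48·5000^α + 0.52·0 = 0.48·5000^α.
Setting u(2100) equal to that: 2100^α = 0.48·5000^α ⇒ (2100/5000)^α = 0.48.
Take logs: α = ln 0.48 / ln(2100/5000) ≈ 0.846073.

α ≈ 0.8461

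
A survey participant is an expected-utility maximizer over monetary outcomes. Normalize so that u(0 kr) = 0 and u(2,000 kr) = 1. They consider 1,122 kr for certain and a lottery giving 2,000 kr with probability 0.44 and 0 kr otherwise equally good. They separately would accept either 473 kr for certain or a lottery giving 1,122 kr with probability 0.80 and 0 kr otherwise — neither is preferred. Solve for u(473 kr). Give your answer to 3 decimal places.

0.352

First, u(1,122 kr) = 0.44·u(2,000 kr) + 0.56·u(0 kr) = 0.44.
The second indifference gives u(473 kr) = 0.80·u(1,122 kr) + 0.20·u(0 kr) = 0.80·0.44 + 0.20·0.00 = 0.3520.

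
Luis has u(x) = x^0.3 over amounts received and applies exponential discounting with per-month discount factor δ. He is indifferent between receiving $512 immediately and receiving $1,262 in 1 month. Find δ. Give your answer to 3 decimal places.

δ ≈ 0.763

Equating discounted utilities: u(512) = δ·u(1262) ⇒ δ = u(512)/u(1262).
Since u(x) = x^0.3, δ = (512/1262)^0.3 = 0.40571^0.3 = 0.76289.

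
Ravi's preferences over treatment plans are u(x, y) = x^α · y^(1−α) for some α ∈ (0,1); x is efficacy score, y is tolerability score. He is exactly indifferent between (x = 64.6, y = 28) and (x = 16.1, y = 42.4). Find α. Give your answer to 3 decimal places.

Indifference: 64.6^α · 28^(1−α) = 16.1^α · 42.4^(1−α).
(64.6/16.1)^α = (42.4/28)^(1−α); take logs: α·ln(64.6/16.1) = (1−α)·ln(42.4/28), i.e. α·1.389395 = (1−α)·0.414944.
With A = 1.389395 and B = 0.414944: α·A = (1−α)·B, so α = B/(A+B) = 0.414944/1.804339 ≈ 0.230.

α ≈ 0.230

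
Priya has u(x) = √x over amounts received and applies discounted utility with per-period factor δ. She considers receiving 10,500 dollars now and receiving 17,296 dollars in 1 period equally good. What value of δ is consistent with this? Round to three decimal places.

δ ≈ 0.779

Equating discounted utilities: u(10500) = δ·u(17296) ⇒ δ = u(10500)/u(17296).
Since u(x) = √x, δ = √(10500/17296) = 0.77915.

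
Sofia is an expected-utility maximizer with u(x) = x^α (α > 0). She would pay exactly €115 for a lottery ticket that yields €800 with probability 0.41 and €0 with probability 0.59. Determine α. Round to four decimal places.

α ≈ 0.4597

The lottery's expected utility is 0.41·u(800) + 0.59·u(0) = 0.41·800^α (since u(0) = 0 for α > 0).
Equating: 115^α = 0.41·800^α, i.e. 0.1437^α = 0.41.
Take logs: α = ln 0.41 / ln(115/800) ≈ 0.459663.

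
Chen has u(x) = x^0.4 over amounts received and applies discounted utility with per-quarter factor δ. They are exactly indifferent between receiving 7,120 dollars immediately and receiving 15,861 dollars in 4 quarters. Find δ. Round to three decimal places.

The payoff in 4 quarters is discounted by δ^4, so u(7120) = δ^4·u(15861) and δ^4 = u(7120)/u(15861).
With u(x) = x^0.4: δ^4 = 7120^0.4/15861^0.4 = (7120/15861)^0.4 = 0.72587.
Hence δ = (0.72587)^(1/4) = 0.92303.

δ ≈ 0.923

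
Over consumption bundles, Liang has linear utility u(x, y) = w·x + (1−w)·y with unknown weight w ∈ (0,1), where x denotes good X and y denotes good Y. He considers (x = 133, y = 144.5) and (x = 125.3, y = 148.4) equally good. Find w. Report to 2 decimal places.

u(133,144.5) = u(125.3,148.4) means w·133 + (1−w)·144.5 = w·125.3 + (1−w)·148.4.
Collecting terms: w·7.7 = (1−w)·3.9.
The marginal rate of substitution is 3.9/7.7, so w = 3.9/(7.7+3.9) = 0.34.

w = 0.34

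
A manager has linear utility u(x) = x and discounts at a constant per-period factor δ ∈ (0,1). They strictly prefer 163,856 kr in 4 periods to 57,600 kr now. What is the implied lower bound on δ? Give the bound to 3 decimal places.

Comparing present values: 57600 < δ^4·163856.
Dividing by 163856: δ^4 > 0.35153. Both sides are positive, so the 4th root keeps the direction.
δ > 0.35153^(1/4) = 0.770.

δ > 0.770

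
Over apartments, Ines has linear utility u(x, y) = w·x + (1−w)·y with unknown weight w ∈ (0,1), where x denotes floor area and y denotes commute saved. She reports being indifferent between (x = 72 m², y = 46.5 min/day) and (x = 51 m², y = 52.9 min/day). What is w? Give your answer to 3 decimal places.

w = 0.234

Indifference: w·72 + (1−w)·46.5 = w·51 + (1−w)·52.9.
Rearranging, 21·w − 6.4·(1−w) = 0.
So w/(1−w) = 6.4/21 = 0.3048, giving w = 6.4/(21+6.4) = 0.234.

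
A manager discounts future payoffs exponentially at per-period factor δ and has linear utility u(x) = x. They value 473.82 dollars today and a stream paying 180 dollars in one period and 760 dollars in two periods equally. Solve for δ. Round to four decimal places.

δ ≈ 0.6800

Equating present values: 473.82 = 180δ + 760δ².
Rearranged: 760δ² + 180δ − 473.82 = 0.
The positive root is δ = [−180 + √(180² + 4·760·473.82)] / (2·760) = (−180 + 1213.595)/1520 ≈ 0.6800.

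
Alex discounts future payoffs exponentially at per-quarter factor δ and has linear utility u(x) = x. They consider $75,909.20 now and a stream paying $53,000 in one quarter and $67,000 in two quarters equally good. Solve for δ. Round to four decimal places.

The stream is worth 53000δ + 67000δ² today, so 53000δ + 67000δ² = 75909.20.
So 67000δ² + 53000δ − 75909.20 = 0.
The positive root is δ = [−53000 + √(53000² + 4·67000·75909.20)] / (2·67000) = (−53000 + 152160.000)/134000 ≈ 0.7400.

δ ≈ 0.7400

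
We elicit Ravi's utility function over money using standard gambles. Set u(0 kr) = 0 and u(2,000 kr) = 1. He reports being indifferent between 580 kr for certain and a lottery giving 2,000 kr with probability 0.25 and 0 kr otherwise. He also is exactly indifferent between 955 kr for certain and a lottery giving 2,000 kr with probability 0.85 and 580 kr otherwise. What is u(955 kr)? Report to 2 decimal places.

0.89

The first gamble pins u(580 kr): it must equal 0.25·1 + 0.75·0 = 0.25.
Chaining: u(955 kr) = 0.85·1.00 + 0.15·0.25 = 0.8875.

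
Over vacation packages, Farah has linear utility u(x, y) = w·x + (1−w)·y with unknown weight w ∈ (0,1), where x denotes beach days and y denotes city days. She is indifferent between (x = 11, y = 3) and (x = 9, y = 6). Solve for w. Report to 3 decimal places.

u(11,3) = u(9,6) means w·11 + (1−w)·3 = w·9 + (1−w)·6.
w·(11−9) = (1−w)·(6−3), i.e. w·2 = (1−w)·3.
The marginal rate of substitution is 3/2, so w = 3/(2+3) = 0.600.

w = 0.600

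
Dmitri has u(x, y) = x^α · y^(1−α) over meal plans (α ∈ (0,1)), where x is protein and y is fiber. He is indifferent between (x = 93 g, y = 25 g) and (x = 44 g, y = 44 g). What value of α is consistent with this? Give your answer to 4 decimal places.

α ≈ 0.4303

Set the two utilities equal: 93^α·25^(1−α) = 44^α·44^(1−α).
(93/44)^α = (44/25)^(1−α); take logs: α·ln(93/44) = (1−α)·ln(44/25), i.e. α·0.7484099 = (1−α)·0.5653138.
With A = 0.7484099 and B = 0.5653138: α·A = (1−α)·B, so α = B/(A+B) = 0.5653138/1.3137237 ≈ 0.4303.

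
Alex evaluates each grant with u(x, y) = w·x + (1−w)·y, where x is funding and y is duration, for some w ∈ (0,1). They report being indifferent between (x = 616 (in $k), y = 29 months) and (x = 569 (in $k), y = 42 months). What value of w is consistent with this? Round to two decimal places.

w = 0.22

Indifference: w·616 + (1−w)·29 = w·569 + (1−w)·42.
Collecting terms: w·47 = (1−w)·13.
The marginal rate of substitution is 13/47, so w = 13/(47+13) = 0.22.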